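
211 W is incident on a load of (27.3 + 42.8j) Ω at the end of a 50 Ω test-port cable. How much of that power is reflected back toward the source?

|Γ| = |(-22.7 + j42.8)/(77.3 + j42.8)| = 0.548
|Γ|² = 0.301
P_refl = |Γ|²·P_inc = 63.4 W, P_del = (1 − |Γ|²)·P_inc = 148 W

P_reflected ≈ 63.4 W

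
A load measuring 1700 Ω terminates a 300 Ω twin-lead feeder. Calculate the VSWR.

For a purely resistive load, VSWR = R_L/Z_0 or Z_0/R_L (whichever > 1) = 1700/300

VSWR ≈ 5.67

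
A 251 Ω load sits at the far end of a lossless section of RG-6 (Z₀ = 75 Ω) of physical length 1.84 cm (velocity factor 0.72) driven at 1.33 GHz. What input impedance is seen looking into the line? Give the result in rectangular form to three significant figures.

λ = v/f = 0.72·c / 1.33 GHz = 0.162 m
βl = 2π·l/λ = 2π × 0.113 = 40.8°
tan(βl) = tan(40.8°) = 0.863
Z_in = Z_0·(Z_L + jZ_0·tanβl)/(Z_0 + jZ_L·tanβl)
     = 75·(251 + j64.7)/(75 + j217)

Z_in ≈ 46.9 − j70.7 Ω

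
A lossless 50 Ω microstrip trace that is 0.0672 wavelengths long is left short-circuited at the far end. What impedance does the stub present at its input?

Z_in ≈ +j22.5 Ω

βl = 2π × 0.0672 = 24.2°
tan(βl) = 0.449
For a short-circuited stub, Z_in = jZ_0·tan(βl)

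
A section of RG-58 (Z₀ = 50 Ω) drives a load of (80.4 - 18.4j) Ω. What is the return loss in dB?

Γ = (30.4 − j18.4)/(130.4 − j18.4), |Γ| = 0.27
RL = −20·log₁₀|Γ| = −20·log₁₀(0.27)

RL ≈ 11.4 dB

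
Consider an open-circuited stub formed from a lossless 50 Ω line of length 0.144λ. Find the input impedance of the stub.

βl = 2π × 0.144 = 51.8°
tan(βl) = 1.27
For an open-circuited stub, Z_in = −jZ_0·cot(βl) = −jZ_0/tan(βl)

Z_in ≈ −j39.3 Ω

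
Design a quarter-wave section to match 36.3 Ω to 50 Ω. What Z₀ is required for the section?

Z_qwt = √(Z_0·R_L) = √(50 × 36.3) = √1815

Z_qwt ≈ 42.6 Ω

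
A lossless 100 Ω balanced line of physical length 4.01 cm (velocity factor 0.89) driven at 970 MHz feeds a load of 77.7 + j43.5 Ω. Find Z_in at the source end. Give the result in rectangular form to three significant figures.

λ = v/f = 0.89·c / 970 MHz = 0.275 m
βl = 2π·l/λ = 2π × 0.146 = 52.4°
tan(βl) = tan(52.4°) = 1.3
Z_in = Z_0·(Z_L + jZ_0·tanβl)/(Z_0 + jZ_L·tanβl)
     = 100·(77.7 + j174)/(43.4 + j101)

Z_in ≈ 173 − j2.61 Ω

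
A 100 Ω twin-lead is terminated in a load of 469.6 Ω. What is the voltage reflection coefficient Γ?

Γ = (Z_L − Z_0)/(Z_L + Z_0) = (469.6 − 100)/(469.6 + 100) = 369.6/569.6

Γ = 0.649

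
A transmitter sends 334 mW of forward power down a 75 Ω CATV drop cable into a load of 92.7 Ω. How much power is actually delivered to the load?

Γ = (92.7 − 75)/(92.7 + 75) = 0.106
|Γ|² = 0.0111
P_refl = |Γ|²·P_inc = 3.72 mW, P_del = (1 − |Γ|²)·P_inc = 330 mW

P_delivered ≈ 330 mW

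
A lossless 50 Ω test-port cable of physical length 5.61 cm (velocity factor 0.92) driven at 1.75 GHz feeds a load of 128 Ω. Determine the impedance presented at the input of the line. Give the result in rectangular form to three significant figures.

λ = v/f = 0.92·c / 1.75 GHz = 0.158 m
βl = 2π·l/λ = 2π × 0.356 = 128°
tan(βl) = tan(128°) = -1.28
Z_in = Z_0·(Z_L + jZ_0·tanβl)/(Z_0 + jZ_L·tanβl)
     = 50·(128 − j63.9)/(50 − j164)

Z_in ≈ 28.8 + j30.3 Ω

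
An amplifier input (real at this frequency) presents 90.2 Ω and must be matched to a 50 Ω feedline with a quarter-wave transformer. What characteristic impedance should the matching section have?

Z_qwt = √(Z_0·R_L) = √(50 × 90.2) = √4510

Z_qwt ≈ 67.2 Ω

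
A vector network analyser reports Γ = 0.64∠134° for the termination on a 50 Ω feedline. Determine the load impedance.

Z_L ≈ 12.8 + j20 Ω

Z_L = Z_0·(1 + Γ)/(1 − Γ) = 50·(0.555 + j0.46)/(1.44 − j0.46)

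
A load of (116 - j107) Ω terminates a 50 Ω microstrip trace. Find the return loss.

RL ≈ 3.92 dB

Γ = (66 − j107)/(166 − j107), |Γ| = 0.637
RL = −20·log₁₀|Γ| = −20·log₁₀(0.637)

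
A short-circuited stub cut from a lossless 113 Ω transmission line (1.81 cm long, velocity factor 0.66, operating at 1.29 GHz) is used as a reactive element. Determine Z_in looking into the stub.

Z_in ≈ +j103 Ω

λ = v/f = 0.66·c / 1.29 GHz = 0.153 m
βl = 2π·l/λ = 2π × 0.118 = 42.5°
tan(βl) = 0.915
For a short-circuited stub, Z_in = jZ_0·tan(βl)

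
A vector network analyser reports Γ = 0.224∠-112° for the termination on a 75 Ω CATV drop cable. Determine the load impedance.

Z_L = Z_0·(1 + Γ)/(1 − Γ) = 75·(0.916 − j0.208)/(1.08 + j0.208)

Z_L ≈ 58.5 − j25.6 Ω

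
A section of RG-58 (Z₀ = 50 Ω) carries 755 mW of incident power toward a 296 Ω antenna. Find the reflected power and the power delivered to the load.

Γ = (296 − 50)/(296 + 50) = 0.711
|Γ|² = 0.505
P_refl = |Γ|²·P_inc = 382 mW, P_del = (1 − |Γ|²)·P_inc = 373 mW

P_reflected ≈ 382 mW; P_delivered ≈ 373 mW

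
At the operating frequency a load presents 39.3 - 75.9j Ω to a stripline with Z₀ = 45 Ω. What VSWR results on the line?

VSWR ≈ 5.08

Γ = (Z_L − Z_0)/(Z_L + Z_0) = (-5.7 − j75.9)/(84.3 − j75.9)
|Γ| = 76.1/113 = 0.671
VSWR = (1 + |Γ|)/(1 − |Γ|) = 1.67/0.329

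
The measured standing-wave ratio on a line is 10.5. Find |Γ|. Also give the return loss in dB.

|Γ| = (S − 1)/(S + 1) = (10.5 − 1)/(10.5 + 1) = 9.5/11.5
RL = −20·log₁₀|Γ| = −20·log₁₀(0.826)

|Γ| ≈ 0.826; return loss ≈ 1.66 dB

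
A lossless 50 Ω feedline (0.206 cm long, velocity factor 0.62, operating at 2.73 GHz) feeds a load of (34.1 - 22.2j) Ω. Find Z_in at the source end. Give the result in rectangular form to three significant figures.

Z_in ≈ 29.6 − j15.2 Ω

λ = v/f = 0.62·c / 2.73 GHz = 0.0681 m
βl = 2π·l/λ = 2π × 0.0302 = 10.9°
tan(βl) = tan(10.9°) = 0.192
Z_in = Z_0·(Z_L + jZ_0·tanβl)/(Z_0 + jZ_L·tanβl)
     = 50·(34.1 − j12.6)/(54.3 + j6.56)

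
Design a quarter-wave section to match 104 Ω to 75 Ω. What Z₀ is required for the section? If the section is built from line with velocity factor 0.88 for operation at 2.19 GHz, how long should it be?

Z_qwt = √(Z_0·R_L) = √(75 × 104) = √7800
λ = 0.88·c/f = 0.121 m, so l = λ/4 = 0.0301 m

Z_qwt ≈ 88.3 Ω; length ≈ 3.01 cm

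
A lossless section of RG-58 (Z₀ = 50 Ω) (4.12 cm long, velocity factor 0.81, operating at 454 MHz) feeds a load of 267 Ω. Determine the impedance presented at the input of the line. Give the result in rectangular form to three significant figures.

λ = v/f = 0.81·c / 454 MHz = 0.535 m
βl = 2π·l/λ = 2π × 0.077 = 27.7°
tan(βl) = tan(27.7°) = 0.525
Z_in = Z_0·(Z_L + jZ_0·tanβl)/(Z_0 + jZ_L·tanβl)
     = 50·(267 + j26.3)/(50 + j140)

Z_in ≈ 38.4 − j81.5 Ω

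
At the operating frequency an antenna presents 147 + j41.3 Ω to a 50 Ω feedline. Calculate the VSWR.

VSWR ≈ 3.2

Γ = (Z_L − Z_0)/(Z_L + Z_0) = (97 + j41.3)/(197 + j41.3)
|Γ| = 105/201 = 0.524
VSWR = (1 + |Γ|)/(1 − |Γ|) = 1.52/0.476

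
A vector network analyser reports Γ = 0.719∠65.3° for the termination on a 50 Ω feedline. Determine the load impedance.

Z_L = Z_0·(1 + Γ)/(1 − Γ) = 50·(1.3 + j0.653)/(0.7 − j0.653)

Z_L ≈ 26.4 + j71.3 Ω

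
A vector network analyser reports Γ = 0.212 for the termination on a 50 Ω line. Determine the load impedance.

Z_L = Z_0·(1 + Γ)/(1 − Γ) = 50·(1.21)/(0.788)

Z_L ≈ 76.9 Ω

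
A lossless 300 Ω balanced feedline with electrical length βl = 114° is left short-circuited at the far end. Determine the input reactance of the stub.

tan(βl) = -2.25
For a short-circuited stub, Z_in = jZ_0·tan(βl)

X_in ≈ -674 Ω (capacitive)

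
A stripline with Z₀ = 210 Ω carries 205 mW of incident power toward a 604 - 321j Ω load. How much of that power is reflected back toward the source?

P_reflected ≈ 69.2 mW

|Γ| = |(394 − j321)/(814 − j321)| = 0.581
|Γ|² = 0.337
P_refl = |Γ|²·P_inc = 69.2 mW, P_del = (1 − |Γ|²)·P_inc = 136 mW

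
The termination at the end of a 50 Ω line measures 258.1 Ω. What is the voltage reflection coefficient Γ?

Γ = 0.675

Γ = (Z_L − Z_0)/(Z_L + Z_0) = (258.1 − 50)/(258.1 + 50) = 208.1/308.1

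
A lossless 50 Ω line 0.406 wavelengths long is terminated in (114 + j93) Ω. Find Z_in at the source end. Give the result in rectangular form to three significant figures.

Z_in ≈ 22.4 + j41.7 Ω

βl = 2π × 0.406 = 146°
tan(βl) = tan(146°) = -0.67
Z_in = Z_0·(Z_L + jZ_0·tanβl)/(Z_0 + jZ_L·tanβl)
     = 50·(114 + j59.5)/(112 − j76.4)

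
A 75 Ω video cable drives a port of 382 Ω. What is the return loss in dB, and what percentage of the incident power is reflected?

Γ = (382 − 75)/(382 + 75) = 0.672
RL = −20·log₁₀(0.672) = 3.46 dB
P_refl/P_inc = |Γ|² = 0.451

RL ≈ 3.46 dB; 45.1% of incident power reflected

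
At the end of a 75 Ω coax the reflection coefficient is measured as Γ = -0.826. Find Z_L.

Z_L ≈ 7.15 Ω

Z_L = Z_0·(1 + Γ)/(1 − Γ) = 75·(0.174)/(1.83)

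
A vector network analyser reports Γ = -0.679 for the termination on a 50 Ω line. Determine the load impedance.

Z_L ≈ 9.56 Ω

Z_L = Z_0·(1 + Γ)/(1 − Γ) = 50·(0.321)/(1.68)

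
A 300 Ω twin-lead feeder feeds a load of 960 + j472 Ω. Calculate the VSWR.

VSWR ≈ 4.04

Γ = (Z_L − Z_0)/(Z_L + Z_0) = (660 + j472)/(1260 + j472)
|Γ| = 811/1350 = 0.603
VSWR = (1 + |Γ|)/(1 − |Γ|) = 1.6/0.397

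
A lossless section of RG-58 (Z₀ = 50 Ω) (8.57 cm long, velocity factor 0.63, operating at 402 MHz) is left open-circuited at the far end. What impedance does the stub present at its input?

Z_in ≈ −j22.7 Ω

λ = v/f = 0.63·c / 402 MHz = 0.47 m
βl = 2π·l/λ = 2π × 0.182 = 65.6°
tan(βl) = 2.21
For an open-circuited stub, Z_in = −jZ_0·cot(βl) = −jZ_0/tan(βl)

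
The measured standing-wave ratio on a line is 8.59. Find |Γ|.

|Γ| = (S − 1)/(S + 1) = (8.59 − 1)/(8.59 + 1) = 7.59/9.59

|Γ| ≈ 0.791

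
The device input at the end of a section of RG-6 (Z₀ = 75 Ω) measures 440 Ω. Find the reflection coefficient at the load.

Γ = (Z_L − Z_0)/(Z_L + Z_0) = (440 − 75)/(440 + 75) = 365/515

Γ = 0.709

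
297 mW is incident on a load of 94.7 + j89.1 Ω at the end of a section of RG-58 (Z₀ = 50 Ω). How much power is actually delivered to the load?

|Γ| = |(44.7 + j89.1)/(144.7 + j89.1)| = 0.587
|Γ|² = 0.344
P_refl = |Γ|²·P_inc = 102 mW, P_del = (1 − |Γ|²)·P_inc = 195 mW

P_delivered ≈ 195 mW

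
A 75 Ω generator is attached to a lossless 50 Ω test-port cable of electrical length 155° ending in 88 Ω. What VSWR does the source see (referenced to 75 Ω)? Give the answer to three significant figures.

tan(βl) = -0.466
Z_in = Z_0·(Z_L + jZ_0·tanβl)/(Z_0 + jZ_L·tanβl) = 64 + j29.2 Ω
Γ_s = (Z_in − Z_s)/(Z_in + Z_s) = (-11 + j29.2)/(139 + j29.2), |Γ_s| = 0.22
VSWR = (1 + |Γ_s|)/(1 − |Γ_s|)

VSWR ≈ 1.56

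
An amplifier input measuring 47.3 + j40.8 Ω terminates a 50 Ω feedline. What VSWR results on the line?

Γ = (Z_L − Z_0)/(Z_L + Z_0) = (-2.7 + j40.8)/(97.3 + j40.8)
|Γ| = 40.9/106 = 0.388
VSWR = (1 + |Γ|)/(1 − |Γ|) = 1.39/0.612

VSWR ≈ 2.27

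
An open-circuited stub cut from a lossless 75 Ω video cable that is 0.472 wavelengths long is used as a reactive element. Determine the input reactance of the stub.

X_in ≈ 422 Ω (inductive)

βl = 2π × 0.472 = 170°
tan(βl) = -0.178
For an open-circuited stub, Z_in = −jZ_0·cot(βl) = −jZ_0/tan(βl)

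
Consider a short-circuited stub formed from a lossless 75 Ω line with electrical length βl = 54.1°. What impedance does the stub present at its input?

tan(βl) = 1.38
For a short-circuited stub, Z_in = jZ_0·tan(βl)

Z_in ≈ +j104 Ω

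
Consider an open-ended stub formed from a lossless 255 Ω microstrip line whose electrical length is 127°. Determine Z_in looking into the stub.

tan(βl) = -1.33
For an open-ended stub, Z_in = −jZ_0·cot(βl) = −jZ_0/tan(βl)

Z_in ≈ +j192 Ω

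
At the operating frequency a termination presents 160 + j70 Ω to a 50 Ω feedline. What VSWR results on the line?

Γ = (Z_L − Z_0)/(Z_L + Z_0) = (110 + j70)/(210 + j70)
|Γ| = 130/221 = 0.589
VSWR = (1 + |Γ|)/(1 − |Γ|) = 1.59/0.411

VSWR ≈ 3.87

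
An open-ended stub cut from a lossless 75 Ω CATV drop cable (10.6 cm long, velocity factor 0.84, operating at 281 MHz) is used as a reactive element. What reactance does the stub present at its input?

X_in ≈ -81.7 Ω (capacitive)

λ = v/f = 0.84·c / 281 MHz = 0.897 m
βl = 2π·l/λ = 2π × 0.118 = 42.6°
tan(βl) = 0.918
For an open-ended stub, Z_in = −jZ_0·cot(βl) = −jZ_0/tan(βl)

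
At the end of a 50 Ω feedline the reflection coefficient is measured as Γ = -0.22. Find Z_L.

Z_L ≈ 32 Ω

Z_L = Z_0·(1 + Γ)/(1 − Γ) = 50·(0.78)/(1.22)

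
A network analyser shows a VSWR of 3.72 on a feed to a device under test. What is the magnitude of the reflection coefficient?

|Γ| ≈ 0.576

|Γ| = (S − 1)/(S + 1) = (3.72 − 1)/(3.72 + 1) = 2.72/4.72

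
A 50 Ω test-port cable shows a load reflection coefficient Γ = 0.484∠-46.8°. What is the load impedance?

Z_L ≈ 67 − j61.7 Ω

Z_L = Z_0·(1 + Γ)/(1 − Γ) = 50·(1.33 − j0.353)/(0.669 + j0.353)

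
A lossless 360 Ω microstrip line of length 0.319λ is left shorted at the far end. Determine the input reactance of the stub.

βl = 2π × 0.319 = 115°
tan(βl) = -2.16
For a shorted stub, Z_in = jZ_0·tan(βl)

X_in ≈ -778 Ω (capacitive)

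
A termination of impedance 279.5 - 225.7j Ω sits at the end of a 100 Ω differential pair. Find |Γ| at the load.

|Γ| ≈ 0.653

Γ = (Z_L − Z_0)/(Z_L + Z_0) = (179.5 − j225.7)/(379.5 − j225.7)
|Γ| = 288/442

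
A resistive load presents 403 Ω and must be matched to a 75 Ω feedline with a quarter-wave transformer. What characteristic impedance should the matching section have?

Z_qwt = √(Z_0·R_L) = √(75 × 403) = √30220

Z_qwt ≈ 174 Ω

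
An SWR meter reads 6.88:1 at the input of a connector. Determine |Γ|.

|Γ| ≈ 0.746

|Γ| = (S − 1)/(S + 1) = (6.88 − 1)/(6.88 + 1) = 5.88/7.88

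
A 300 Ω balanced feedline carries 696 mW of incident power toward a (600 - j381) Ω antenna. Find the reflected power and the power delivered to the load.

P_reflected ≈ 171 mW; P_delivered ≈ 525 mW

|Γ| = |(300 − j381)/(900 − j381)| = 0.496
|Γ|² = 0.246
P_refl = |Γ|²·P_inc = 171 mW, P_del = (1 − |Γ|²)·P_inc = 525 mW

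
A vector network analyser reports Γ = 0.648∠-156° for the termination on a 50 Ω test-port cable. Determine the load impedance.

Z_L = Z_0·(1 + Γ)/(1 − Γ) = 50·(0.408 − j0.264)/(1.59 + j0.264)

Z_L ≈ 11.1 − j10.1 Ω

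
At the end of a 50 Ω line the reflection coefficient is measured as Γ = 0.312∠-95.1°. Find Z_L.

Z_L = Z_0·(1 + Γ)/(1 − Γ) = 50·(0.972 − j0.311)/(1.03 + j0.311)

Z_L ≈ 39.2 − j27 Ω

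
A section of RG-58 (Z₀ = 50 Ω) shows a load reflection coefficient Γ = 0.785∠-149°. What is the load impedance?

Z_L ≈ 6.48 − j13.6 Ω

Z_L = Z_0·(1 + Γ)/(1 − Γ) = 50·(0.327 − j0.404)/(1.67 + j0.404)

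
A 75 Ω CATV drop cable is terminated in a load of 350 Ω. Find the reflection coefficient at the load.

Γ = 0.647

Γ = (Z_L − Z_0)/(Z_L + Z_0) = (350 − 75)/(350 + 75) = 275/425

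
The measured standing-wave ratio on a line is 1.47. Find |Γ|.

|Γ| ≈ 0.19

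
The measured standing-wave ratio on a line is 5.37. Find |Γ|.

|Γ| ≈ 0.686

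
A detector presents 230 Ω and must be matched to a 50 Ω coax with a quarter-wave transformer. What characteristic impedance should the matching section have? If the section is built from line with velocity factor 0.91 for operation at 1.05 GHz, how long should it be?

Z_qwt = √(Z_0·R_L) = √(50 × 230) = √11500
λ = 0.91·c/f = 0.26 m, so l = λ/4 = 0.065 m

Z_qwt ≈ 107 Ω; length ≈ 6.5 cm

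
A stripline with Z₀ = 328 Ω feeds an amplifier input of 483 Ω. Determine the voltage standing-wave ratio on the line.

Γ = (483 − 328)/(483 + 328) = 0.191
VSWR = (1 + 0.191)/(1 − 0.191)

VSWR ≈ 1.47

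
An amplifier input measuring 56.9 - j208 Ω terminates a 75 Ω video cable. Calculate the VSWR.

VSWR ≈ 12.1

Γ = (Z_L − Z_0)/(Z_L + Z_0) = (-18.1 − j208)/(131.9 − j208)
|Γ| = 209/246 = 0.848
VSWR = (1 + |Γ|)/(1 − |Γ|) = 1.85/0.152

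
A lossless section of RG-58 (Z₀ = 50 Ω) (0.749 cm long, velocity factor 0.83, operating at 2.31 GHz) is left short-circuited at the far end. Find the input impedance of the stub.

λ = v/f = 0.83·c / 2.31 GHz = 0.108 m
βl = 2π·l/λ = 2π × 0.0695 = 25°
tan(βl) = 0.467
For a short-circuited stub, Z_in = jZ_0·tan(βl)

Z_in ≈ +j23.3 Ω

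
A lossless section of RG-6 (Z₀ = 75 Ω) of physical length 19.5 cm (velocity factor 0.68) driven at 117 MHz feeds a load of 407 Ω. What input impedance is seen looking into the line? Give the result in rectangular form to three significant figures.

Z_in ≈ 31.6 − j81.7 Ω

λ = v/f = 0.68·c / 117 MHz = 1.74 m
βl = 2π·l/λ = 2π × 0.112 = 40.3°
tan(βl) = tan(40.3°) = 0.847
Z_in = Z_0·(Z_L + jZ_0·tanβl)/(Z_0 + jZ_L·tanβl)
     = 75·(407 + j63.5)/(75 + j345)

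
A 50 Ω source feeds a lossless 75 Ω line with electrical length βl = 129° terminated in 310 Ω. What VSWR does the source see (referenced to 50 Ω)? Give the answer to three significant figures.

VSWR ≈ 4.16

tan(βl) = -1.23
Z_in = Z_0·(Z_L + jZ_0·tanβl)/(Z_0 + jZ_L·tanβl) = 28.9 + j55.1 Ω
Γ_s = (Z_in − Z_s)/(Z_in + Z_s) = (-21.1 + j55.1)/(78.9 + j55.1), |Γ_s| = 0.613
VSWR = (1 + |Γ_s|)/(1 − |Γ_s|)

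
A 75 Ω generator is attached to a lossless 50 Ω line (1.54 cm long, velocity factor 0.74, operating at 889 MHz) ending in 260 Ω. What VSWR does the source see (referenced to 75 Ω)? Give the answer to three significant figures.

VSWR ≈ 4.11

λ = v/f = 0.74·c / 889 MHz = 0.25 m
βl = 2π·l/λ = 2π × 0.0617 = 22.2°
tan(βl) = 0.408
Z_in = Z_0·(Z_L + jZ_0·tanβl)/(Z_0 + jZ_L·tanβl) = 55.1 − j96.5 Ω
Γ_s = (Z_in − Z_s)/(Z_in + Z_s) = (-19.9 − j96.5)/(130 − j96.5), |Γ_s| = 0.608
VSWR = (1 + |Γ_s|)/(1 − |Γ_s|)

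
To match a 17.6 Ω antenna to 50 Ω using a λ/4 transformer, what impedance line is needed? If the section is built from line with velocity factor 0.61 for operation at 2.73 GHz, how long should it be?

Z_qwt = √(Z_0·R_L) = √(50 × 17.6) = √880
λ = 0.61·c/f = 0.067 m, so l = λ/4 = 0.0168 m

Z_qwt ≈ 29.7 Ω; length ≈ 1.68 cm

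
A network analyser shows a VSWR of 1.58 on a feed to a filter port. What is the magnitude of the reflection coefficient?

|Γ| = (S − 1)/(S + 1) = (1.58 − 1)/(1.58 + 1) = 0.58/2.58

|Γ| ≈ 0.225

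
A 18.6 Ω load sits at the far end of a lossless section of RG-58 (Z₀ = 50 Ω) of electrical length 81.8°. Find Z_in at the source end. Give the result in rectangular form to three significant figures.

tan(βl) = tan(81.8°) = 6.94
Z_in = Z_0·(Z_L + jZ_0·tanβl)/(Z_0 + jZ_L·tanβl)
     = 50·(18.6 + j347)/(50 + j129)

Z_in ≈ 119 + j39 Ω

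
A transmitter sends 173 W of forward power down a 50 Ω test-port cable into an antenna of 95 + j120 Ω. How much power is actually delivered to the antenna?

P_delivered ≈ 92.8 W

|Γ| = |(45 + j120)/(145 + j120)| = 0.681
|Γ|² = 0.464
P_refl = |Γ|²·P_inc = 80.2 W, P_del = (1 − |Γ|²)·P_inc = 92.8 W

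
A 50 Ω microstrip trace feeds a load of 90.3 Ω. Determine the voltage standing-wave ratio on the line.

For a purely resistive load, VSWR = R_L/Z_0 or Z_0/R_L (whichever > 1) = 90.3/50

VSWR ≈ 1.81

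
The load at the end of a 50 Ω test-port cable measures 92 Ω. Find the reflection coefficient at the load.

Γ = 0.296

Γ = (Z_L − Z_0)/(Z_L + Z_0) = (92 − 50)/(92 + 50) = 42/142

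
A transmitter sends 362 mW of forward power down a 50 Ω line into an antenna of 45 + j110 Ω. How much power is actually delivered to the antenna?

P_delivered ≈ 154 mW

|Γ| = |(-5 + j110)/(95 + j110)| = 0.758
|Γ|² = 0.574
P_refl = |Γ|²·P_inc = 208 mW, P_del = (1 − |Γ|²)·P_inc = 154 mW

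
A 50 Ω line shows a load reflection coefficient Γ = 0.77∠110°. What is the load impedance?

Z_L = Z_0·(1 + Γ)/(1 − Γ) = 50·(0.737 + j0.724)/(1.26 − j0.724)

Z_L ≈ 9.6 + j34.1 Ω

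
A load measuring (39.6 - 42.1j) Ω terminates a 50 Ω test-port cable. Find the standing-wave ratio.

Γ = (Z_L − Z_0)/(Z_L + Z_0) = (-10.4 − j42.1)/(89.6 − j42.1)
|Γ| = 43.4/99 = 0.438
VSWR = (1 + |Γ|)/(1 − |Γ|) = 1.44/0.562

VSWR ≈ 2.56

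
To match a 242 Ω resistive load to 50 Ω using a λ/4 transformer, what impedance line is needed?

Z_qwt ≈ 110 Ω

Z_qwt = √(Z_0·R_L) = √(50 × 242) = √12100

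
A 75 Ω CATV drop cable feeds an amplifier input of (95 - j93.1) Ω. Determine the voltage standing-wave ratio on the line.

VSWR ≈ 2.93

Γ = (Z_L − Z_0)/(Z_L + Z_0) = (20 − j93.1)/(170 − j93.1)
|Γ| = 95.2/194 = 0.491
VSWR = (1 + |Γ|)/(1 − |Γ|) = 1.49/0.509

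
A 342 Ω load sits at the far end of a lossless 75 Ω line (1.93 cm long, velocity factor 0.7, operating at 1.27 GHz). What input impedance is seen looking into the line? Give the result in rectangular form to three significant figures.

Z_in ≈ 34.7 − j74.8 Ω

λ = v/f = 0.7·c / 1.27 GHz = 0.165 m
βl = 2π·l/λ = 2π × 0.117 = 42°
tan(βl) = tan(42°) = 0.901
Z_in = Z_0·(Z_L + jZ_0·tanβl)/(Z_0 + jZ_L·tanβl)
     = 75·(342 + j67.6)/(75 + j308)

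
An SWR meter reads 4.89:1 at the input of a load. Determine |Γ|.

|Γ| = (S − 1)/(S + 1) = (4.89 − 1)/(4.89 + 1) = 3.89/5.89

|Γ| ≈ 0.66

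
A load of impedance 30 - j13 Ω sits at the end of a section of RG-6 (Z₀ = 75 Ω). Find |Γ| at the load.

|Γ| ≈ 0.443

Γ = (Z_L − Z_0)/(Z_L + Z_0) = (-45 − j13)/(105 − j13)
|Γ| = 46.8/106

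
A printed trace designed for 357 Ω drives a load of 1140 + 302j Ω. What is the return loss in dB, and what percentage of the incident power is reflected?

Γ = (783 + j302)/(1497 + j302), |Γ| = 0.55
RL = −20·log₁₀(0.55) = 5.2 dB
P_refl/P_inc = |Γ|² = 0.302

RL ≈ 5.2 dB; 30.2% of incident power reflected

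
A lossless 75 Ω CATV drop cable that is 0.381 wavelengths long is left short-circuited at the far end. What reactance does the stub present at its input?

βl = 2π × 0.381 = 137°
tan(βl) = -0.927
For a short-circuited stub, Z_in = jZ_0·tan(βl)

X_in ≈ -69.5 Ω (capacitive)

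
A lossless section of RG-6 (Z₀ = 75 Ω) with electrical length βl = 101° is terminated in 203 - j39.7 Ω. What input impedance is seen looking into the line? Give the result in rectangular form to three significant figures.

Z_in ≈ 28.3 + j18.1 Ω

tan(βl) = tan(101°) = -5.14
Z_in = Z_0·(Z_L + jZ_0·tanβl)/(Z_0 + jZ_L·tanβl)
     = 75·(203 − j426)/(-129 − j1040)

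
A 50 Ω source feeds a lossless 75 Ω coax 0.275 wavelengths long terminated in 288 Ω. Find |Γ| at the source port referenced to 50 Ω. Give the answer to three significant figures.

|Γ| ≈ 0.451

βl = 2π × 0.275 = 99°
tan(βl) = -6.31
Z_in = Z_0·(Z_L + jZ_0·tanβl)/(Z_0 + jZ_L·tanβl) = 20 + j11.1 Ω
Γ_s = (Z_in − Z_s)/(Z_in + Z_s) = (-30 + j11.1)/(70 + j11.1), |Γ_s| = 0.451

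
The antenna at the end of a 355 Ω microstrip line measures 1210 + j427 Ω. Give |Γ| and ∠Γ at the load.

Γ ≈ 0.589 ∠ 11.3°

Γ = (Z_L − Z_0)/(Z_L + Z_0) = (855 + j427)/(1565 + j427)
|Γ| = 956/1620 = 0.589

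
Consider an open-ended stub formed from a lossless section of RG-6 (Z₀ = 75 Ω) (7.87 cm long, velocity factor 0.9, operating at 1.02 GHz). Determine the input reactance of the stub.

X_in ≈ 23 Ω (inductive)

λ = v/f = 0.9·c / 1.02 GHz = 0.265 m
βl = 2π·l/λ = 2π × 0.297 = 107°
tan(βl) = -3.26
For an open-ended stub, Z_in = −jZ_0·cot(βl) = −jZ_0/tan(βl)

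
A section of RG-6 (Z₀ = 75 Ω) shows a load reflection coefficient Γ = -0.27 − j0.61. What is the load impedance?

Z_L = Z_0·(1 + Γ)/(1 − Γ) = 75·(0.73 − j0.61)/(1.27 + j0.61)

Z_L ≈ 21 − j46.1 Ω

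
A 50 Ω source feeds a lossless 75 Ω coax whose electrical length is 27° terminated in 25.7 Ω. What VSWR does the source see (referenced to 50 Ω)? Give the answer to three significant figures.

VSWR ≈ 2.5

tan(βl) = 0.51
Z_in = Z_0·(Z_L + jZ_0·tanβl)/(Z_0 + jZ_L·tanβl) = 31.4 + j32.7 Ω
Γ_s = (Z_in − Z_s)/(Z_in + Z_s) = (-18.6 + j32.7)/(81.4 + j32.7), |Γ_s| = 0.429
VSWR = (1 + |Γ_s|)/(1 − |Γ_s|)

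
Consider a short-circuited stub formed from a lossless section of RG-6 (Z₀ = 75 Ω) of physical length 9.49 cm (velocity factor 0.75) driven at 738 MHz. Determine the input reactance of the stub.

λ = v/f = 0.75·c / 738 MHz = 0.305 m
βl = 2π·l/λ = 2π × 0.311 = 112°
tan(βl) = -2.47
For a short-circuited stub, Z_in = jZ_0·tan(βl)

X_in ≈ -185 Ω (capacitive)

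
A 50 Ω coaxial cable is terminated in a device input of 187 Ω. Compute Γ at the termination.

Γ = (Z_L − Z_0)/(Z_L + Z_0) = (187 − 50)/(187 + 50) = 137/237

Γ = 0.578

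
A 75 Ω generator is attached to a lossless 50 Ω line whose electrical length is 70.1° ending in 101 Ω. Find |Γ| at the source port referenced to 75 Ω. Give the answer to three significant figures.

tan(βl) = 2.76
Z_in = Z_0·(Z_L + jZ_0·tanβl)/(Z_0 + jZ_L·tanβl) = 27.1 − j13.2 Ω
Γ_s = (Z_in − Z_s)/(Z_in + Z_s) = (-47.9 − j13.2)/(102 − j13.2), |Γ_s| = 0.482

|Γ| ≈ 0.482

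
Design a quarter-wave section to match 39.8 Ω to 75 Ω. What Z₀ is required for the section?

Z_qwt ≈ 54.6 Ω

Z_qwt = √(Z_0·R_L) = √(75 × 39.8) = √2985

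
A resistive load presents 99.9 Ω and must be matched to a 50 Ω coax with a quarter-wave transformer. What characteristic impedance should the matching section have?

Z_qwt = √(Z_0·R_L) = √(50 × 99.9) = √4995

Z_qwt ≈ 70.7 Ω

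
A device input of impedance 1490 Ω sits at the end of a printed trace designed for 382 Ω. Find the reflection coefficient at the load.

Γ = (Z_L − Z_0)/(Z_L + Z_0) = (1490 − 382)/(1490 + 382) = 1108/1872

Γ = 0.592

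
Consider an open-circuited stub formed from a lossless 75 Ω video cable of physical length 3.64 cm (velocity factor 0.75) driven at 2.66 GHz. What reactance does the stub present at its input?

λ = v/f = 0.75·c / 2.66 GHz = 0.0846 m
βl = 2π·l/λ = 2π × 0.43 = 155°
tan(βl) = -0.468
For an open-circuited stub, Z_in = −jZ_0·cot(βl) = −jZ_0/tan(βl)

X_in ≈ 160 Ω (inductive)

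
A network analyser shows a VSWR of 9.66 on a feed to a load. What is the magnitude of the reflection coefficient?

|Γ| = (S − 1)/(S + 1) = (9.66 − 1)/(9.66 + 1) = 8.66/10.7

|Γ| ≈ 0.812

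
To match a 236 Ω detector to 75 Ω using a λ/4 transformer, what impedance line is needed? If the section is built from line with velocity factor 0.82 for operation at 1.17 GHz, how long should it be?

Z_qwt = √(Z_0·R_L) = √(75 × 236) = √17700
λ = 0.82·c/f = 0.21 m, so l = λ/4 = 0.0526 m

Z_qwt ≈ 133 Ω; length ≈ 5.26 cm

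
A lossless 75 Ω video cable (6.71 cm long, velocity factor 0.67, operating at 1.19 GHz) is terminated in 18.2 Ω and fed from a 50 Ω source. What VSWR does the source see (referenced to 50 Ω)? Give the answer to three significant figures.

λ = v/f = 0.67·c / 1.19 GHz = 0.169 m
βl = 2π·l/λ = 2π × 0.397 = 143°
tan(βl) = -0.753
Z_in = Z_0·(Z_L + jZ_0·tanβl)/(Z_0 + jZ_L·tanβl) = 27.6 − j51.4 Ω
Γ_s = (Z_in − Z_s)/(Z_in + Z_s) = (-22.4 − j51.4)/(77.6 − j51.4), |Γ_s| = 0.603
VSWR = (1 + |Γ_s|)/(1 − |Γ_s|)

VSWR ≈ 4.03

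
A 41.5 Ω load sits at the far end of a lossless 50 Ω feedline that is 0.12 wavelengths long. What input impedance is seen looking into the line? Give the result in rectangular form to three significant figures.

βl = 2π × 0.12 = 43.2°
tan(βl) = tan(43.2°) = 0.939
Z_in = Z_0·(Z_L + jZ_0·tanβl)/(Z_0 + jZ_L·tanβl)
     = 50·(41.5 + j47)/(50 + j39)

Z_in ≈ 48.6 + j9.09 Ω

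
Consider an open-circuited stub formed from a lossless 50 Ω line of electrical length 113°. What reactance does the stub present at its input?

X_in ≈ 21.2 Ω (inductive)

tan(βl) = -2.36
For an open-circuited stub, Z_in = −jZ_0·cot(βl) = −jZ_0/tan(βl)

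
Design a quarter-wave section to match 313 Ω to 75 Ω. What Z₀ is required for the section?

Z_qwt = √(Z_0·R_L) = √(75 × 313) = √23480

Z_qwt ≈ 153 Ω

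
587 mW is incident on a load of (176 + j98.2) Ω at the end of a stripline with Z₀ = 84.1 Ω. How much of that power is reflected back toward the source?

P_reflected ≈ 137 mW

|Γ| = |(91.9 + j98.2)/(260.1 + j98.2)| = 0.484
|Γ|² = 0.234
P_refl = |Γ|²·P_inc = 137 mW, P_del = (1 − |Γ|²)·P_inc = 450 mW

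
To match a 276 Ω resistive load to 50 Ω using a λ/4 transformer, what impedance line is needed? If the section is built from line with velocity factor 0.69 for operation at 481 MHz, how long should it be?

Z_qwt ≈ 117 Ω; length ≈ 10.8 cm

Z_qwt = √(Z_0·R_L) = √(50 × 276) = √13800
λ = 0.69·c/f = 0.43 m, so l = λ/4 = 0.108 m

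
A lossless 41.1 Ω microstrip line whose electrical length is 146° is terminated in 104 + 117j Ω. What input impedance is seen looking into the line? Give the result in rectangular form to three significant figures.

tan(βl) = tan(146°) = -0.675
Z_in = Z_0·(Z_L + jZ_0·tanβl)/(Z_0 + jZ_L·tanβl)
     = 41.1·(104 + j89.3)/(120 − j70.1)

Z_in ≈ 13.2 + j38.3 Ω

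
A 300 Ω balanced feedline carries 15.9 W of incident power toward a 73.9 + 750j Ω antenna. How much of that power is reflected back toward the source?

|Γ| = |(-226.1 + j750)/(373.9 + j750)| = 0.935
|Γ|² = 0.874
P_refl = |Γ|²·P_inc = 13.9 W, P_del = (1 − |Γ|²)·P_inc = 2.01 W

P_reflected ≈ 13.9 W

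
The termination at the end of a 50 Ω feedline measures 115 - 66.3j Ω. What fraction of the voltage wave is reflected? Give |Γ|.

|Γ| ≈ 0.522

Γ = (Z_L − Z_0)/(Z_L + Z_0) = (65 − j66.3)/(165 − j66.3)
|Γ| = 92.8/178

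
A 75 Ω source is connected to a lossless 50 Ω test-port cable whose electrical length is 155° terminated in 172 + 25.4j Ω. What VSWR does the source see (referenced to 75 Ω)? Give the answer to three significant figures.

VSWR ≈ 3.02

tan(βl) = -0.466
Z_in = Z_0·(Z_L + jZ_0·tanβl)/(Z_0 + jZ_L·tanβl) = 51 + j67.9 Ω
Γ_s = (Z_in − Z_s)/(Z_in + Z_s) = (-24 + j67.9)/(126 + j67.9), |Γ_s| = 0.503
VSWR = (1 + |Γ_s|)/(1 − |Γ_s|)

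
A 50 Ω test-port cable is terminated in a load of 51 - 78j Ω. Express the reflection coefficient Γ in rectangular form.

Γ = (Z_L − Z_0)/(Z_L + Z_0) = (1 − j78)/(101 − j78)

Γ ≈ 0.38 − j0.479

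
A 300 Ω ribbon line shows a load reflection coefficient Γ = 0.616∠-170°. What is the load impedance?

Z_L = Z_0·(1 + Γ)/(1 − Γ) = 300·(0.393 − j0.107)/(1.61 + j0.107)

Z_L ≈ 71.8 − j24.8 Ω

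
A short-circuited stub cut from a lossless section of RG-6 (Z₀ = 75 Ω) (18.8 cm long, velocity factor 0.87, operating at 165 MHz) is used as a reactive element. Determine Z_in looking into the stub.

Z_in ≈ +j69.4 Ω

λ = v/f = 0.87·c / 165 MHz = 1.58 m
βl = 2π·l/λ = 2π × 0.119 = 42.8°
tan(βl) = 0.926
For a short-circuited stub, Z_in = jZ_0·tan(βl)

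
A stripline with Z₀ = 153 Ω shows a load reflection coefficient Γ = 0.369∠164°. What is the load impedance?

Z_L = Z_0·(1 + Γ)/(1 − Γ) = 153·(0.645 + j0.102)/(1.35 − j0.102)

Z_L ≈ 71.6 + j16.9 Ω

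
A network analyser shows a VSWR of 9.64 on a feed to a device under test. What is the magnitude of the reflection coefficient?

|Γ| = (S − 1)/(S + 1) = (9.64 − 1)/(9.64 + 1) = 8.64/10.6

|Γ| ≈ 0.812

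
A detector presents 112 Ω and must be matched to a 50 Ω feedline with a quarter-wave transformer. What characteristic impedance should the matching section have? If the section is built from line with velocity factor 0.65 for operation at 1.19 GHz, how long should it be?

Z_qwt ≈ 74.8 Ω; length ≈ 4.1 cm

Z_qwt = √(Z_0·R_L) = √(50 × 112) = √5600
λ = 0.65·c/f = 0.164 m, so l = λ/4 = 0.041 m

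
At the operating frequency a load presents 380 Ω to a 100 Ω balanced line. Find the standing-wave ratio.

VSWR ≈ 3.8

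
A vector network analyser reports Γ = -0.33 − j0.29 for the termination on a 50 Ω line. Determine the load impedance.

Z_L = Z_0·(1 + Γ)/(1 − Γ) = 50·(0.67 − j0.29)/(1.33 + j0.29)

Z_L ≈ 21.8 − j15.7 Ω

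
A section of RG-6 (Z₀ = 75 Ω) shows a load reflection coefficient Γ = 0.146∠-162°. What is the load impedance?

Z_L ≈ 56.5 − j5.21 Ω

Z_L = Z_0·(1 + Γ)/(1 − Γ) = 75·(0.861 − j0.0451)/(1.14 + j0.0451)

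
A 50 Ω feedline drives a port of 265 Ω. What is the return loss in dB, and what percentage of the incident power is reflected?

Γ = (265 − 50)/(265 + 50) = 0.683
RL = −20·log₁₀(0.683) = 3.32 dB
P_refl/P_inc = |Γ|² = 0.466

RL ≈ 3.32 dB; 46.6% of incident power reflected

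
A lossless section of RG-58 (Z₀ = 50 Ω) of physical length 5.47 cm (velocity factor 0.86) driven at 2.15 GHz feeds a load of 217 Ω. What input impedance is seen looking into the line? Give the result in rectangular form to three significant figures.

λ = v/f = 0.86·c / 2.15 GHz = 0.12 m
βl = 2π·l/λ = 2π × 0.456 = 164°
tan(βl) = tan(164°) = -0.285
Z_in = Z_0·(Z_L + jZ_0·tanβl)/(Z_0 + jZ_L·tanβl)
     = 50·(217 − j14.2)/(50 − j61.8)

Z_in ≈ 92.8 + j100 Ω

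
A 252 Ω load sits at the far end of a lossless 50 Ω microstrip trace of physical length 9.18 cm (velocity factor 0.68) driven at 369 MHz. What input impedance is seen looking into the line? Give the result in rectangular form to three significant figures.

λ = v/f = 0.68·c / 369 MHz = 0.553 m
βl = 2π·l/λ = 2π × 0.166 = 59.8°
tan(βl) = tan(59.8°) = 1.72
Z_in = Z_0·(Z_L + jZ_0·tanβl)/(Z_0 + jZ_L·tanβl)
     = 50·(252 + j85.8)/(50 + j433)

Z_in ≈ 13.1 − j27.6 Ω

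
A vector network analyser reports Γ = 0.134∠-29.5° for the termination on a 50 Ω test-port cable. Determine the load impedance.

Z_L ≈ 62.6 − j8.41 Ω

Z_L = Z_0·(1 + Γ)/(1 − Γ) = 50·(1.12 − j0.066)/(0.883 + j0.066)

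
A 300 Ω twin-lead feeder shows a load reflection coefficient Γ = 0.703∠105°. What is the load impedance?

Z_L ≈ 81.7 + j219 Ω

Z_L = Z_0·(1 + Γ)/(1 − Γ) = 300·(0.818 + j0.679)/(1.18 − j0.679)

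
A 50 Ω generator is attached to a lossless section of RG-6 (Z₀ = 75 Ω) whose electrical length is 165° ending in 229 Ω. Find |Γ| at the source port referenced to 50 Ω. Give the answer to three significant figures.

tan(βl) = -0.268
Z_in = Z_0·(Z_L + jZ_0·tanβl)/(Z_0 + jZ_L·tanβl) = 147 + j100 Ω
Γ_s = (Z_in − Z_s)/(Z_in + Z_s) = (97 + j100)/(197 + j100), |Γ_s| = 0.631

|Γ| ≈ 0.631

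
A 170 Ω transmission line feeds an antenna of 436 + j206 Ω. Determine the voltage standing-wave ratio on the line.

Γ = (Z_L − Z_0)/(Z_L + Z_0) = (266 + j206)/(606 + j206)
|Γ| = 336/640 = 0.526
VSWR = (1 + |Γ|)/(1 − |Γ|) = 1.53/0.474

VSWR ≈ 3.22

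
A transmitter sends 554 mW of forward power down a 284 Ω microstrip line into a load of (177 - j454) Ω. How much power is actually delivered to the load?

|Γ| = |(-107 − j454)/(461 − j454)| = 0.721
|Γ|² = 0.52
P_refl = |Γ|²·P_inc = 288 mW, P_del = (1 − |Γ|²)·P_inc = 266 mW

P_delivered ≈ 266 mW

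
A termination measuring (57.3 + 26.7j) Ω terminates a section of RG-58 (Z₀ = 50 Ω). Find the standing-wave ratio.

Γ = (Z_L − Z_0)/(Z_L + Z_0) = (7.3 + j26.7)/(107.3 + j26.7)
|Γ| = 27.7/111 = 0.25
VSWR = (1 + |Γ|)/(1 − |Γ|) = 1.25/0.75

VSWR ≈ 1.67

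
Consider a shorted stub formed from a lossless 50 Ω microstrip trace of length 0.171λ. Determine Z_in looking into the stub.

Z_in ≈ +j92.3 Ω

βl = 2π × 0.171 = 61.6°
tan(βl) = 1.85
For a shorted stub, Z_in = jZ_0·tan(βl)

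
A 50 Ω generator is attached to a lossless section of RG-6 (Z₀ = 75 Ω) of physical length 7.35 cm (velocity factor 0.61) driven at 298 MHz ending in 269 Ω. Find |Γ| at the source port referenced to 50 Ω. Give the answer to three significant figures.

|Γ| ≈ 0.603

λ = v/f = 0.61·c / 298 MHz = 0.614 m
βl = 2π·l/λ = 2π × 0.12 = 43.1°
tan(βl) = 0.935
Z_in = Z_0·(Z_L + jZ_0·tanβl)/(Z_0 + jZ_L·tanβl) = 41.2 − j67.9 Ω
Γ_s = (Z_in − Z_s)/(Z_in + Z_s) = (-8.85 − j67.9)/(91.2 − j67.9), |Γ_s| = 0.603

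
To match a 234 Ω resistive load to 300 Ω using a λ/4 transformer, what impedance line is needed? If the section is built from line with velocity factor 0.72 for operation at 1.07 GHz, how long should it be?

Z_qwt = √(Z_0·R_L) = √(300 × 234) = √70200
λ = 0.72·c/f = 0.202 m, so l = λ/4 = 0.0505 m

Z_qwt ≈ 265 Ω; length ≈ 5.05 cm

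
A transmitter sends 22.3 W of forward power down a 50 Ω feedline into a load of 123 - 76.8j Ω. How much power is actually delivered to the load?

|Γ| = |(73 − j76.8)/(173 − j76.8)| = 0.56
|Γ|² = 0.313
P_refl = |Γ|²·P_inc = 6.99 W, P_del = (1 − |Γ|²)·P_inc = 15.3 W

P_delivered ≈ 15.3 W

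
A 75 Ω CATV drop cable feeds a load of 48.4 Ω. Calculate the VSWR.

VSWR ≈ 1.55

Γ = (48.4 − 75)/(48.4 + 75) = -0.216
VSWR = (1 + 0.216)/(1 − 0.216)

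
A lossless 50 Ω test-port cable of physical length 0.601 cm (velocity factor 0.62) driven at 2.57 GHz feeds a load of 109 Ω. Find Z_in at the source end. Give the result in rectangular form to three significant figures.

Z_in ≈ 56.4 − j42 Ω

λ = v/f = 0.62·c / 2.57 GHz = 0.0724 m
βl = 2π·l/λ = 2π × 0.083 = 29.9°
tan(βl) = tan(29.9°) = 0.575
Z_in = Z_0·(Z_L + jZ_0·tanβl)/(Z_0 + jZ_L·tanβl)
     = 50·(109 + j28.7)/(50 + j62.7)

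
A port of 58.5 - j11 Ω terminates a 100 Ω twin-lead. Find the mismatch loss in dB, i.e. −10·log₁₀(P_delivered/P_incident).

Γ = (-41.5 − j11)/(158.5 − j11), |Γ| = 0.27
|Γ|² = 0.073, so P_del/P_inc = 1 − |Γ|² = 0.927
ML = −10·log₁₀(1 − |Γ|²)

mismatch loss ≈ 0.329 dB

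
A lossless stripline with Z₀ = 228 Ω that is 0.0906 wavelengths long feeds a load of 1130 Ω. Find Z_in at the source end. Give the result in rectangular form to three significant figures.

βl = 2π × 0.0906 = 32.6°
tan(βl) = tan(32.6°) = 0.64
Z_in = Z_0·(Z_L + jZ_0·tanβl)/(Z_0 + jZ_L·tanβl)
     = 228·(1130 + j146)/(228 + j723)

Z_in ≈ 144 − j311 Ω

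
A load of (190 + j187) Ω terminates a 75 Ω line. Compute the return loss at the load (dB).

Γ = (115 + j187)/(265 + j187), |Γ| = 0.677
RL = −20·log₁₀|Γ| = −20·log₁₀(0.677)

RL ≈ 3.39 dB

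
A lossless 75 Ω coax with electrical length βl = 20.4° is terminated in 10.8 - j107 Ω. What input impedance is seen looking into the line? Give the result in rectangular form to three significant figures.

Z_in ≈ 5.24 − j51.9 Ω

tan(βl) = tan(20.4°) = 0.372
Z_in = Z_0·(Z_L + jZ_0·tanβl)/(Z_0 + jZ_L·tanβl)
     = 75·(10.8 − j79.1)/(115 + j4.02)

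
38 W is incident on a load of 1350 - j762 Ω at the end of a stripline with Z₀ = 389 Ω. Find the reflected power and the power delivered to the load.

P_reflected ≈ 15.9 W; P_delivered ≈ 22.1 W

|Γ| = |(961 − j762)/(1739 − j762)| = 0.646
|Γ|² = 0.417
P_refl = |Γ|²·P_inc = 15.9 W, P_del = (1 − |Γ|²)·P_inc = 22.1 W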